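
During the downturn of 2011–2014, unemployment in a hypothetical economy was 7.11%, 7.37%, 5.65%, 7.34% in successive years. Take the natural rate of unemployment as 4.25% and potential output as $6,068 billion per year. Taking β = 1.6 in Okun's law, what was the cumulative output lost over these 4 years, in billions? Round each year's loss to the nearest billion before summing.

Year 2011: gap = -1.6 × (7.11 - 4.25) = -4.576%, loss ≈ 6068 × 4.576/100 ≈ 278.
Year 2012: gap = -1.6 × (7.37 - 4.25) = -4.992%, loss ≈ 6068 × 4.992/100 ≈ 303.
Year 2013: gap = -1.6 × (5.65 - 4.25) = -2.24%, loss ≈ 6068 × 2.24/100 ≈ 136.
Year 2014: gap = -1.6 × (7.34 - 4.25) = -4.944%, loss ≈ 6068 × 4.944/100 ≈ 300.
Total lost output = 278 + 303 + 136 + 300 = 1017 billion.

$1,017 billion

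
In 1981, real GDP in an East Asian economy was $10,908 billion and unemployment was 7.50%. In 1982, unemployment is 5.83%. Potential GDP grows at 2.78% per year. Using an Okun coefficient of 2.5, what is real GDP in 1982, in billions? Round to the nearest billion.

Δu = 5.83 - 7.5 = -1.67 points.
Okun's law (growth form): g_Y = g_Y* - β × Δu = 2.78 - 2.5 × (-1.67) = 2.78 + 4.175 = 6.955%.
Real GDP in the next year = 10908 × (1 + 6.955/100) = 10908 × 1.06955 ≈ 11667 billion.

$11,667 billion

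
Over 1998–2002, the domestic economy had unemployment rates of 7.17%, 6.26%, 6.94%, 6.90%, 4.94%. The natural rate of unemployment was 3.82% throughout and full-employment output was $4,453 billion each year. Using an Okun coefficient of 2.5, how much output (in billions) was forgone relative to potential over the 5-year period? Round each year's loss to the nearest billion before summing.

$1,460 billion

Year 1998: gap = -2.5 × (7.17 - 3.82) = -8.375%, loss ≈ 4453 × 8.375/100 ≈ 373.
Year 1999: gap = -2.5 × (6.26 - 3.82) = -6.1%, loss ≈ 4453 × 6.1/100 ≈ 272.
Year 2000: gap = -2.5 × (6.94 - 3.82) = -7.8%, loss ≈ 4453 × 7.8/100 ≈ 347.
Year 2001: gap = -2.5 × (6.9 - 3.82) = -7.7%, loss ≈ 4453 × 7.7/100 ≈ 343.
Year 2002: gap = -2.5 × (4.94 - 3.82) = -2.8%, loss ≈ 4453 × 2.8/100 ≈ 125.
Total lost output = 373 + 272 + 347 + 343 + 125 = 1460 billion.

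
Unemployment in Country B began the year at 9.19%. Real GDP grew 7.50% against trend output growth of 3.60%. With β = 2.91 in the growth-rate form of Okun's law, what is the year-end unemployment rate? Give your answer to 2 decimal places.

7.85%

Growth-rate Okun's law: g_Y = g_Y* - β × Δu, so Δu = (g_Y* - g_Y)/β.
Δu = (3.6 - 7.5)/2.91 = -3.9/2.91 = -1.34 percentage points.
Year-end unemployment = 9.19 - 1.34 = 7.85%.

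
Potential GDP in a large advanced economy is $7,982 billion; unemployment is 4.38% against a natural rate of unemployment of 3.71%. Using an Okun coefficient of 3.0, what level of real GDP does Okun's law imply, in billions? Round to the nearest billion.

$7,822 billion

Unemployment gap = 4.38 - 3.71 = 0.67 points, so the output gap is -3 × 0.67 = -2.01%.
Actual GDP = 7982 × (1 - 2.01/100) = 7982 × 0.9799 ≈ 7822 billion.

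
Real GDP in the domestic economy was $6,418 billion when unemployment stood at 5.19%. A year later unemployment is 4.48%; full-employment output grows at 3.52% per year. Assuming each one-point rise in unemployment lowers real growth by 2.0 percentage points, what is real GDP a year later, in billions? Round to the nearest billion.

$6,735 billion

Δu = 4.48 - 5.19 = -0.71 points.
Okun's law (growth form): g_Y = g_Y* - β × Δu = 3.52 - 2.0 × (-0.71) = 3.52 + 1.42 = 4.94%.
Real GDP in the next year = 6418 × (1 + 4.94/100) = 6418 × 1.0494 ≈ 6735 billion.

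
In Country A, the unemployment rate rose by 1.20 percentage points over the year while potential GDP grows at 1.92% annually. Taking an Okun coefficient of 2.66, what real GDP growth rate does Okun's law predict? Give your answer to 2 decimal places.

-1.27%

Growth-rate Okun's law: g_Y = g_Y* - β × Δu.
g_Y = 1.92 - 2.66 × (1.20) = 1.92 - 3.192 = -1.272%, i.e. -1.27% to 2 d.p.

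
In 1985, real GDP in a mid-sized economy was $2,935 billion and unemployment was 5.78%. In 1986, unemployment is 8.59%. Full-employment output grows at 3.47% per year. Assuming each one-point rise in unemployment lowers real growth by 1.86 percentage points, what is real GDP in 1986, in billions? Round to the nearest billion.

$2,883 billion

Δu = 8.59 - 5.78 = 2.81 points.
Okun's law (growth form): g_Y = g_Y* - β × Δu = 3.47 - 1.86 × (2.81) = 3.47 - 5.2266 = -1.7566%.
Real GDP in the next year = 2935 × (1 - 1.7566/100) = 2935 × 0.982434 ≈ 2883 billion.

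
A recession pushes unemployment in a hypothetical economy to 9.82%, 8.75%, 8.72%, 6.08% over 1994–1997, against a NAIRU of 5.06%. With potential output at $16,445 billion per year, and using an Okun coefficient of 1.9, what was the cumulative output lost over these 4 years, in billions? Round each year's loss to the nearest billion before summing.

$4,103 billion

Year 1994: gap = -1.9 × (9.82 - 5.06) = -9.044%, loss ≈ 16445 × 9.044/100 ≈ 1487.
Year 1995: gap = -1.9 × (8.75 - 5.06) = -7.011%, loss ≈ 16445 × 7.011/100 ≈ 1153.
Year 1996: gap = -1.9 × (8.72 - 5.06) = -6.954%, loss ≈ 16445 × 6.954/100 ≈ 1144.
Year 1997: gap = -1.9 × (6.08 - 5.06) = -1.938%, loss ≈ 16445 × 1.938/100 ≈ 319.
Total lost output = 1487 + 1153 + 1144 + 319 = 4103 billion.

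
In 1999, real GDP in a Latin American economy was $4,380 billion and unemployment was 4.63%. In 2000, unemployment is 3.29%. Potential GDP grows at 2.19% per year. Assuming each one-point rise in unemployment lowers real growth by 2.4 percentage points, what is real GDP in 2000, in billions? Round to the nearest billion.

Δu = 3.29 - 4.63 = -1.34 points.
Okun's law (growth form): g_Y = g_Y* - β × Δu = 2.19 - 2.4 × (-1.34) = 2.19 + 3.216 = 5.406%.
Real GDP in the next year = 4380 × (1 + 5.406/100) = 4380 × 1.05406 ≈ 4617 billion.

$4,617 billion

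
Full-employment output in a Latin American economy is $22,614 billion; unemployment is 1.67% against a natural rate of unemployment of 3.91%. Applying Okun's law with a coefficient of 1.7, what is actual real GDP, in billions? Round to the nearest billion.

Unemployment gap = 1.67 - 3.91 = -2.24 points, so the output gap is -1.7 × (-2.24) = 3.808%.
Actual GDP = 22614 × (1 + 3.808/100) = 22614 × 1.03808 ≈ 23475 billion.

$23,475 billion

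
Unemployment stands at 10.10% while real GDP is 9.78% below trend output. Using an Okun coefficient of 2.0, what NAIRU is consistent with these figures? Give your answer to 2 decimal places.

From Okun's law, u - u* = -(output gap)/β = -(-9.78)/2.0 = 4.89 points.
So u* = 10.1 - 4.89 = 5.21%.

5.21%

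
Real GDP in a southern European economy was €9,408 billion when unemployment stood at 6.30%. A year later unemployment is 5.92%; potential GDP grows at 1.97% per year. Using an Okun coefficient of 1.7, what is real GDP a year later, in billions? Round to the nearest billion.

€9,654 billion

Δu = 5.92 - 6.3 = -0.38 points.
Okun's law (growth form): g_Y = g_Y* - β × Δu = 1.97 - 1.7 × (-0.38) = 1.97 + 0.646 = 2.616%.
Real GDP in the next year = 9408 × (1 + 2.616/100) = 9408 × 1.02616 ≈ 9654 billion.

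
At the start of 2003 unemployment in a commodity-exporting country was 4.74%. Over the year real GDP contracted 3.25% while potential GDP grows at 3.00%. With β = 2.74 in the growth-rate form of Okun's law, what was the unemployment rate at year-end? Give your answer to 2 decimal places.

7.02%

Growth-rate Okun's law: g_Y = g_Y* - β × Δu, so Δu = (g_Y* - g_Y)/β.
Δu = (3 + 3.25)/2.74 = 6.25/2.74 = 2.28 percentage points.
Year-end unemployment = 4.74 + 2.28 = 7.02%.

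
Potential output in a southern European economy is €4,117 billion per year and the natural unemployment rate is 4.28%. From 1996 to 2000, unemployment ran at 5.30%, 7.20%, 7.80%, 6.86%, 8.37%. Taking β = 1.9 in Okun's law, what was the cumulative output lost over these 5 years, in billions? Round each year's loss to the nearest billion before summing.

€1,105 billion

Year 1996: gap = -1.9 × (5.3 - 4.28) = -1.938%, loss ≈ 4117 × 1.938/100 ≈ 80.
Year 1997: gap = -1.9 × (7.2 - 4.28) = -5.548%, loss ≈ 4117 × 5.548/100 ≈ 228.
Year 1998: gap = -1.9 × (7.8 - 4.28) = -6.688%, loss ≈ 4117 × 6.688/100 ≈ 275.
Year 1999: gap = -1.9 × (6.86 - 4.28) = -4.902%, loss ≈ 4117 × 4.902/100 ≈ 202.
Year 2000: gap = -1.9 × (8.37 - 4.28) = -7.771%, loss ≈ 4117 × 7.771/100 ≈ 320.
Total lost output = 80 + 228 + 275 + 202 + 320 = 1105 billion.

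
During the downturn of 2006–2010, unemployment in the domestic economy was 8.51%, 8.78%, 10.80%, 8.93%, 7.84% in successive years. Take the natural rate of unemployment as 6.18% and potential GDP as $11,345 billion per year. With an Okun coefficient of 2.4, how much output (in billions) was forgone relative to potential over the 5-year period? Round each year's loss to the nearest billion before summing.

Year 2006: gap = -2.4 × (8.51 - 6.18) = -5.592%, loss ≈ 11345 × 5.592/100 ≈ 634.
Year 2007: gap = -2.4 × (8.78 - 6.18) = -6.24%, loss ≈ 11345 × 6.24/100 ≈ 708.
Year 2008: gap = -2.4 × (10.8 - 6.18) = -11.088%, loss ≈ 11345 × 11.088/100 ≈ 1258.
Year 2009: gap = -2.4 × (8.93 - 6.18) = -6.6%, loss ≈ 11345 × 6.6/100 ≈ 749.
Year 2010: gap = -2.4 × (7.84 - 6.18) = -3.984%, loss ≈ 11345 × 3.984/100 ≈ 452.
Total lost output = 634 + 708 + 1258 + 749 + 452 = 3801 billion.

$3,801 billion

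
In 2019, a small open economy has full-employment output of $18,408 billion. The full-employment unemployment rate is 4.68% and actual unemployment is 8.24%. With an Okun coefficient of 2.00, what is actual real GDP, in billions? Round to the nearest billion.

Unemployment gap = 8.24 - 4.68 = 3.56 points, so the output gap is -2 × 3.56 = -7.12%.
Actual GDP = 18408 × (1 - 7.12/100) = 18408 × 0.9288 ≈ 17097 billion.

$17,097 billion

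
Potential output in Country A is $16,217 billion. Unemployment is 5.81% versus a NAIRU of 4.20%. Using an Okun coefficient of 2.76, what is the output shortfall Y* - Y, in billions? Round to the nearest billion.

Output gap = -2.76 × (5.81 - 4.2) = -2.76 × 1.61 = -4.4436%.
Actual GDP ≈ 16217 × 0.955564 ≈ 15496 billion, so the shortfall is 16217 - 15496 = 721 billion.

$721 billion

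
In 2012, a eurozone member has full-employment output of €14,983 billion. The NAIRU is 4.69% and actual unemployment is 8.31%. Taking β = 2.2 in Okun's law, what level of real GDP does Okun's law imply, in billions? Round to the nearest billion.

Unemployment gap = 8.31 - 4.69 = 3.62 points, so the output gap is -2.2 × 3.62 = -7.964%.
Actual GDP = 14983 × (1 - 7.964/100) = 14983 × 0.92036 ≈ 13790 billion.

€13,790 billion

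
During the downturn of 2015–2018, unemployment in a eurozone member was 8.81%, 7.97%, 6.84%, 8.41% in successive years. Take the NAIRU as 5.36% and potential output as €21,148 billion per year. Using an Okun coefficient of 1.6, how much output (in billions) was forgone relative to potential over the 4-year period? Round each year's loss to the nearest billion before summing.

€3,583 billion

Year 2015: gap = -1.6 × (8.81 - 5.36) = -5.52%, loss ≈ 21148 × 5.52/100 ≈ 1167.
Year 2016: gap = -1.6 × (7.97 - 5.36) = -4.176%, loss ≈ 21148 × 4.176/100 ≈ 883.
Year 2017: gap = -1.6 × (6.84 - 5.36) = -2.368%, loss ≈ 21148 × 2.368/100 ≈ 501.
Year 2018: gap = -1.6 × (8.41 - 5.36) = -4.88%, loss ≈ 21148 × 4.88/100 ≈ 1032.
Total lost output = 1167 + 883 + 501 + 1032 = 3583 billion.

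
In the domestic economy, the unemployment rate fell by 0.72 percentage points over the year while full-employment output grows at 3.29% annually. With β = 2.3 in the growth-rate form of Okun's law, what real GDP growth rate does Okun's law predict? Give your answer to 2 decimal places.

Growth-rate Okun's law: g_Y = g_Y* - β × Δu.
g_Y = 3.29 - 2.3 × (-0.72) = 3.29 + 1.656 = 4.946%, i.e. 4.95% to 2 d.p.

4.95%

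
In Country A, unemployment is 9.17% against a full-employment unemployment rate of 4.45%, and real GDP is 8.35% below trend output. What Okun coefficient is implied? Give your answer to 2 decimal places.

β ≈ 1.77

Okun's law: output gap = -β × (u - u*).
-8.35 = -β × (9.17 - 4.45) = -β × 4.72, so β = 8.35/4.72 = 1.77.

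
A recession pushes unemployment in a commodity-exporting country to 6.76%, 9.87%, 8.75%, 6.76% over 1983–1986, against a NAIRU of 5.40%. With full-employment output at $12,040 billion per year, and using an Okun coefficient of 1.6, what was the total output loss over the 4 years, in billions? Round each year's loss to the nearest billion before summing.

$2,030 billion

Year 1983: gap = -1.6 × (6.76 - 5.4) = -2.176%, loss ≈ 12040 × 2.176/100 ≈ 262.
Year 1984: gap = -1.6 × (9.87 - 5.4) = -7.152%, loss ≈ 12040 × 7.152/100 ≈ 861.
Year 1985: gap = -1.6 × (8.75 - 5.4) = -5.36%, loss ≈ 12040 × 5.36/100 ≈ 645.
Year 1986: gap = -1.6 × (6.76 - 5.4) = -2.176%, loss ≈ 12040 × 2.176/100 ≈ 262.
Total lost output = 262 + 861 + 645 + 262 = 2030 billion.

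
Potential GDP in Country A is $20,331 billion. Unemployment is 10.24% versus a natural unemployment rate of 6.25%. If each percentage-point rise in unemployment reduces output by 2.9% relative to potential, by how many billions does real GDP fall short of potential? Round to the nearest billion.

$2,353 billion

Output gap = -2.9 × (10.24 - 6.25) = -2.9 × 3.99 = -11.571%.
Actual GDP ≈ 20331 × 0.88429 ≈ 17978 billion, so the shortfall is 20331 - 17978 = 2353 billion.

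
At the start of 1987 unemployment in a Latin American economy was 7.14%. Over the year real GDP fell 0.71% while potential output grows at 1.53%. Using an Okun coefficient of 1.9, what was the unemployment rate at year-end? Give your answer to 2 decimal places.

Growth-rate Okun's law: g_Y = g_Y* - β × Δu, so Δu = (g_Y* - g_Y)/β.
Δu = (1.53 + 0.71)/1.9 = 2.24/1.9 = 1.18 percentage points.
Year-end unemployment = 7.14 + 1.18 = 8.32%.

8.32%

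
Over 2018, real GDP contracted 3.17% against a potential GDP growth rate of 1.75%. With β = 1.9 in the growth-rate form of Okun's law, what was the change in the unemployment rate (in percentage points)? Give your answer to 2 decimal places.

2.59 percentage points

Growth-rate Okun's law: g_Y = g_Y* - β × Δu, so Δu = (g_Y* - g_Y)/β.
Δu = (1.75 + 3.17)/1.9 = 4.92/1.9 = 2.59 percentage points.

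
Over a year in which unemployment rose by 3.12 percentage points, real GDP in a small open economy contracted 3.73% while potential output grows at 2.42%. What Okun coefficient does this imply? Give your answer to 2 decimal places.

β ≈ 1.97

Growth form: g_Y = g_Y* - β × Δu, so β = (g_Y* - g_Y)/Δu.
β = (2.42 + 3.73)/3.12 = 6.15/3.12 = 1.97.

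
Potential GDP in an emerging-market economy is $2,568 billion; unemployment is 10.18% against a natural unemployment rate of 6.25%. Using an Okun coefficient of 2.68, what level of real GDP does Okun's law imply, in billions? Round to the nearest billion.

$2,298 billion

Unemployment gap = 10.18 - 6.25 = 3.93 points, so the output gap is -2.68 × 3.93 = -10.5324%.
Actual GDP = 2568 × (1 - 10.5324/100) = 2568 × 0.894676 ≈ 2298 billion.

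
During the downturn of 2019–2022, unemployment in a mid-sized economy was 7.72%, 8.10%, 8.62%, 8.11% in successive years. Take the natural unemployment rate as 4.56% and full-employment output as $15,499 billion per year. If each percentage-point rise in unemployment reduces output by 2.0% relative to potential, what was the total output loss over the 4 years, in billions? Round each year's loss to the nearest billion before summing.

Year 2019: gap = -2.0 × (7.72 - 4.56) = -6.32%, loss ≈ 15499 × 6.32/100 ≈ 980.
Year 2020: gap = -2.0 × (8.1 - 4.56) = -7.08%, loss ≈ 15499 × 7.08/100 ≈ 1097.
Year 2021: gap = -2.0 × (8.62 - 4.56) = -8.12%, loss ≈ 15499 × 8.12/100 ≈ 1259.
Year 2022: gap = -2.0 × (8.11 - 4.56) = -7.1%, loss ≈ 15499 × 7.1/100 ≈ 1100.
Total lost output = 980 + 1097 + 1259 + 1100 = 4436 billion.

$4,436 billion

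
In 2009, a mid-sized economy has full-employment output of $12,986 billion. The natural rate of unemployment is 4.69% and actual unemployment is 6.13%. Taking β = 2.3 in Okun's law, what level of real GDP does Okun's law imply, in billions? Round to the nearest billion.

Unemployment gap = 6.13 - 4.69 = 1.44 points, so the output gap is -2.3 × 1.44 = -3.312%.
Actual GDP = 12986 × (1 - 3.312/100) = 12986 × 0.96688 ≈ 12556 billion.

$12,556 billion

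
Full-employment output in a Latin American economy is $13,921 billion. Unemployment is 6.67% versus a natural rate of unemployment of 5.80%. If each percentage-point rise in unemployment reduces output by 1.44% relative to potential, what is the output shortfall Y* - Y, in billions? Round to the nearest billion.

Output gap = -1.44 × (6.67 - 5.8) = -1.44 × 0.87 = -1.2528%.
Actual GDP ≈ 13921 × 0.987472 ≈ 13747 billion, so the shortfall is 13921 - 13747 = 174 billion.

$174 billion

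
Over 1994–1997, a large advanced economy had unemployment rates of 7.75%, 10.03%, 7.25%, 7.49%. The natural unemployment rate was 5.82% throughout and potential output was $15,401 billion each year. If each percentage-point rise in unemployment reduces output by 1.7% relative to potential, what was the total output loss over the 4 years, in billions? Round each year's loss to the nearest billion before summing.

$2,418 billion

Year 1994: gap = -1.7 × (7.75 - 5.82) = -3.281%, loss ≈ 15401 × 3.281/100 ≈ 505.
Year 1995: gap = -1.7 × (10.03 - 5.82) = -7.157%, loss ≈ 15401 × 7.157/100 ≈ 1102.
Year 1996: gap = -1.7 × (7.25 - 5.82) = -2.431%, loss ≈ 15401 × 2.431/100 ≈ 374.
Year 1997: gap = -1.7 × (7.49 - 5.82) = -2.839%, loss ≈ 15401 × 2.839/100 ≈ 437.
Total lost output = 505 + 1102 + 374 + 437 = 2418 billion.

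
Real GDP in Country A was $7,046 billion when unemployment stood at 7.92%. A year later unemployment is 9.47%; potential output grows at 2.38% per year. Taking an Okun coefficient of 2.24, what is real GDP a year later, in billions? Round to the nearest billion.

Δu = 9.47 - 7.92 = 1.55 points.
Okun's law (growth form): g_Y = g_Y* - β × Δu = 2.38 - 2.24 × (1.55) = 2.38 - 3.472 = -1.092%.
Real GDP in the next year = 7046 × (1 - 1.092/100) = 7046 × 0.98908 ≈ 6969 billion.

$6,969 billion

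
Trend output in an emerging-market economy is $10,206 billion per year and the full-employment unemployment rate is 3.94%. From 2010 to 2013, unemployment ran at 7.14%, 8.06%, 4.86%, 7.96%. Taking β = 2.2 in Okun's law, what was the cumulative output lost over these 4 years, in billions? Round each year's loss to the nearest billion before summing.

Year 2010: gap = -2.2 × (7.14 - 3.94) = -7.04%, loss ≈ 10206 × 7.04/100 ≈ 719.
Year 2011: gap = -2.2 × (8.06 - 3.94) = -9.064%, loss ≈ 10206 × 9.064/100 ≈ 925.
Year 2012: gap = -2.2 × (4.86 - 3.94) = -2.024%, loss ≈ 10206 × 2.024/100 ≈ 207.
Year 2013: gap = -2.2 × (7.96 - 3.94) = -8.844%, loss ≈ 10206 × 8.844/100 ≈ 903.
Total lost output = 719 + 925 + 207 + 903 = 2754 billion.

$2,754 billion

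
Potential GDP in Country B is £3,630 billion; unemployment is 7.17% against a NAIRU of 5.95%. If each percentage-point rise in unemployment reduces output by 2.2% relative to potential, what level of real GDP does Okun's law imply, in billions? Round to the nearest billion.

£3,533 billion

Unemployment gap = 7.17 - 5.95 = 1.22 points, so the output gap is -2.2 × 1.22 = -2.684%.
Actual GDP = 3630 × (1 - 2.684/100) = 3630 × 0.97316 ≈ 3533 billion.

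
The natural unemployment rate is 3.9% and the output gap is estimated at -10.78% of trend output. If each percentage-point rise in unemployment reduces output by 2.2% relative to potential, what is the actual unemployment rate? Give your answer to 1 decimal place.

From Okun's law, u - u* = -(output gap)/β = -(-10.78)/2.2 = 4.9 points.
So u = 3.9 + 4.9 = 8.8%.

8.8%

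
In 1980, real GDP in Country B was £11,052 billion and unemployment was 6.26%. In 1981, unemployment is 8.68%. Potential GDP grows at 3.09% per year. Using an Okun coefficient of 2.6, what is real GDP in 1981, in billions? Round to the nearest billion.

Δu = 8.68 - 6.26 = 2.42 points.
Okun's law (growth form): g_Y = g_Y* - β × Δu = 3.09 - 2.6 × (2.42) = 3.09 - 6.292 = -3.202%.
Real GDP in the next year = 11052 × (1 - 3.202/100) = 11052 × 0.96798 ≈ 10698 billion.

£10,698 billion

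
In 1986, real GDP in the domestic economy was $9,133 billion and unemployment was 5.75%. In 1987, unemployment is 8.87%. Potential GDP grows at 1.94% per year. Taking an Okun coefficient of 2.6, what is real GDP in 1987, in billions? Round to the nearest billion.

Δu = 8.87 - 5.75 = 3.12 points.
Okun's law (growth form): g_Y = g_Y* - β × Δu = 1.94 - 2.6 × (3.12) = 1.94 - 8.112 = -6.172%.
Real GDP in the next year = 9133 × (1 - 6.172/100) = 9133 × 0.93828 ≈ 8569 billion.

$8,569 billion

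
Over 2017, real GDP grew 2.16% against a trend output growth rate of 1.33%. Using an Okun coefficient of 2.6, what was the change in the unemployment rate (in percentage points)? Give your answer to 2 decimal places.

Growth-rate Okun's law: g_Y = g_Y* - β × Δu, so Δu = (g_Y* - g_Y)/β.
Δu = (1.33 - 2.16)/2.6 = -0.83/2.6 = -0.32 percentage points.

-0.32 percentage points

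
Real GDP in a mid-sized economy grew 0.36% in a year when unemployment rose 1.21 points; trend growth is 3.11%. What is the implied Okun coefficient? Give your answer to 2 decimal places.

Growth form: g_Y = g_Y* - β × Δu, so β = (g_Y* - g_Y)/Δu.
β = (3.11 - 0.36)/1.21 = 2.75/1.21 = 2.27.

β ≈ 2.27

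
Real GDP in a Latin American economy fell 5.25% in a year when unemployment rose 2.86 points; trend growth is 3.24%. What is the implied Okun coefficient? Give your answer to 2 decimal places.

β ≈ 2.97

Growth form: g_Y = g_Y* - β × Δu, so β = (g_Y* - g_Y)/Δu.
β = (3.24 + 5.25)/2.86 = 8.49/2.86 = 2.97.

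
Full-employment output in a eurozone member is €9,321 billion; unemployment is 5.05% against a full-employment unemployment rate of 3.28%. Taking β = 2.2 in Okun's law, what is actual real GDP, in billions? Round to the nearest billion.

Unemployment gap = 5.05 - 3.28 = 1.77 points, so the output gap is -2.2 × 1.77 = -3.894%.
Actual GDP = 9321 × (1 - 3.894/100) = 9321 × 0.96106 ≈ 8958 billion.

€8,958 billion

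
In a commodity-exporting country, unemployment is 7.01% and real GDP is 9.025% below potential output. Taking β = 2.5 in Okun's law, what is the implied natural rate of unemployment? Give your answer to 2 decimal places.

From Okun's law, u - u* = -(output gap)/β = -(-9.025)/2.5 = 3.61 points.
So u* = 7.01 - 3.61 = 3.40%.

3.40%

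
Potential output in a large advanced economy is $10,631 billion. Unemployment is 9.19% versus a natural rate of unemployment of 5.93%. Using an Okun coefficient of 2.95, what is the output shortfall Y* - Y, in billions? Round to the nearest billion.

Output gap = -2.95 × (9.19 - 5.93) = -2.95 × 3.26 = -9.617%.
Actual GDP ≈ 10631 × 0.90383 ≈ 9609 billion, so the shortfall is 10631 - 9609 = 1022 billion.

$1,022 billion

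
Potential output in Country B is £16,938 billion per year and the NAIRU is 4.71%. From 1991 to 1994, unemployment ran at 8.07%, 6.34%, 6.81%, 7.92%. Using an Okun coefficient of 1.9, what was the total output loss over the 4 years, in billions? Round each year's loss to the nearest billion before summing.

£3,315 billion

Year 1991: gap = -1.9 × (8.07 - 4.71) = -6.384%, loss ≈ 16938 × 6.384/100 ≈ 1081.
Year 1992: gap = -1.9 × (6.34 - 4.71) = -3.097%, loss ≈ 16938 × 3.097/100 ≈ 525.
Year 1993: gap = -1.9 × (6.81 - 4.71) = -3.99%, loss ≈ 16938 × 3.99/100 ≈ 676.
Year 1994: gap = -1.9 × (7.92 - 4.71) = -6.099%, loss ≈ 16938 × 6.099/100 ≈ 1033.
Total lost output = 1081 + 525 + 676 + 1033 = 3315 billion.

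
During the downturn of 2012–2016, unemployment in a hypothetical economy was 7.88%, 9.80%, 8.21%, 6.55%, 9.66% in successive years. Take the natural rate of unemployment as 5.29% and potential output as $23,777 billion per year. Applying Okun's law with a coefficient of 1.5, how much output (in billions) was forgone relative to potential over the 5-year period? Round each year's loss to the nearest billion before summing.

$5,582 billion

Year 2012: gap = -1.5 × (7.88 - 5.29) = -3.885%, loss ≈ 23777 × 3.885/100 ≈ 924.
Year 2013: gap = -1.5 × (9.8 - 5.29) = -6.765%, loss ≈ 23777 × 6.765/100 ≈ 1609.
Year 2014: gap = -1.5 × (8.21 - 5.29) = -4.38%, loss ≈ 23777 × 4.38/100 ≈ 1041.
Year 2015: gap = -1.5 × (6.55 - 5.29) = -1.89%, loss ≈ 23777 × 1.89/100 ≈ 449.
Year 2016: gap = -1.5 × (9.66 - 5.29) = -6.555%, loss ≈ 23777 × 6.555/100 ≈ 1559.
Total lost output = 924 + 1609 + 1041 + 449 + 1559 = 5582 billion.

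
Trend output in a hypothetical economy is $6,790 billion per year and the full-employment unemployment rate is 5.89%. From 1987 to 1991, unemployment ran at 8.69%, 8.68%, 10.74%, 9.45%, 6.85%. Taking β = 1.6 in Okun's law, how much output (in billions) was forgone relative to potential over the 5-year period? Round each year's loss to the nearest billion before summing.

Year 1987: gap = -1.6 × (8.69 - 5.89) = -4.48%, loss ≈ 6790 × 4.48/100 ≈ 304.
Year 1988: gap = -1.6 × (8.68 - 5.89) = -4.464%, loss ≈ 6790 × 4.464/100 ≈ 303.
Year 1989: gap = -1.6 × (10.74 - 5.89) = -7.76%, loss ≈ 6790 × 7.76/100 ≈ 527.
Year 1990: gap = -1.6 × (9.45 - 5.89) = -5.696%, loss ≈ 6790 × 5.696/100 ≈ 387.
Year 1991: gap = -1.6 × (6.85 - 5.89) = -1.536%, loss ≈ 6790 × 1.536/100 ≈ 104.
Total lost output = 304 + 303 + 527 + 387 + 104 = 1625 billion.

$1,625 billion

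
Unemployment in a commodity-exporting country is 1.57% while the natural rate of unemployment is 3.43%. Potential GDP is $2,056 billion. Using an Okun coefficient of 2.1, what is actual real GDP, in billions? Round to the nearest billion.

Unemployment gap = 1.57 - 3.43 = -1.86 points, so the output gap is -2.1 × (-1.86) = 3.906%.
Actual GDP = 2056 × (1 + 3.906/100) = 2056 × 1.03906 ≈ 2136 billion.

$2,136 billion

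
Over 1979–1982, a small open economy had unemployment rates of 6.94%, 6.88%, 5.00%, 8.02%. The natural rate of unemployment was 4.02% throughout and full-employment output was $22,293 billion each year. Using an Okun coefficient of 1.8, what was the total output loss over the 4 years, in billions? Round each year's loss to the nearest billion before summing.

$4,318 billion

Year 1979: gap = -1.8 × (6.94 - 4.02) = -5.256%, loss ≈ 22293 × 5.256/100 ≈ 1172.
Year 1980: gap = -1.8 × (6.88 - 4.02) = -5.148%, loss ≈ 22293 × 5.148/100 ≈ 1148.
Year 1981: gap = -1.8 × (5 - 4.02) = -1.764%, loss ≈ 22293 × 1.764/100 ≈ 393.
Year 1982: gap = -1.8 × (8.02 - 4.02) = -7.2%, loss ≈ 22293 × 7.2/100 ≈ 1605.
Total lost output = 1172 + 1148 + 393 + 1605 = 4318 billion.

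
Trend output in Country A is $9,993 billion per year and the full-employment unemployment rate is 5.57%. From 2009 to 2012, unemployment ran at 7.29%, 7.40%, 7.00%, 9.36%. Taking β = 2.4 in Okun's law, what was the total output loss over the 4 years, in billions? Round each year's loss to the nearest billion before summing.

$2,104 billion

Year 2009: gap = -2.4 × (7.29 - 5.57) = -4.128%, loss ≈ 9993 × 4.128/100 ≈ 413.
Year 2010: gap = -2.4 × (7.4 - 5.57) = -4.392%, loss ≈ 9993 × 4.392/100 ≈ 439.
Year 2011: gap = -2.4 × (7 - 5.57) = -3.432%, loss ≈ 9993 × 3.432/100 ≈ 343.
Year 2012: gap = -2.4 × (9.36 - 5.57) = -9.096%, loss ≈ 9993 × 9.096/100 ≈ 909.
Total lost output = 413 + 439 + 343 + 909 = 2104 billion.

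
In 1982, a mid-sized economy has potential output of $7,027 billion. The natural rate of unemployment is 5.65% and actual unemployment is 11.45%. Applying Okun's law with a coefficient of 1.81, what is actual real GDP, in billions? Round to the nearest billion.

$6,289 billion

Unemployment gap = 11.45 - 5.65 = 5.8 points, so the output gap is -1.81 × 5.8 = -10.498%.
Actual GDP = 7027 × (1 - 10.498/100) = 7027 × 0.89502 ≈ 6289 billion.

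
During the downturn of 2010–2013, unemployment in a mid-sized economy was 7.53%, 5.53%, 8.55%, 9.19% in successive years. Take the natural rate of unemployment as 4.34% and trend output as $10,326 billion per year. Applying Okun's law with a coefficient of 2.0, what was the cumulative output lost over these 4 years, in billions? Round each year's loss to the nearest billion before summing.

Year 2010: gap = -2.0 × (7.53 - 4.34) = -6.38%, loss ≈ 10326 × 6.38/100 ≈ 659.
Year 2011: gap = -2.0 × (5.53 - 4.34) = -2.38%, loss ≈ 10326 × 2.38/100 ≈ 246.
Year 2012: gap = -2.0 × (8.55 - 4.34) = -8.42%, loss ≈ 10326 × 8.42/100 ≈ 869.
Year 2013: gap = -2.0 × (9.19 - 4.34) = -9.7%, loss ≈ 10326 × 9.7/100 ≈ 1002.
Total lost output = 659 + 246 + 869 + 1002 = 2776 billion.

$2,776 billion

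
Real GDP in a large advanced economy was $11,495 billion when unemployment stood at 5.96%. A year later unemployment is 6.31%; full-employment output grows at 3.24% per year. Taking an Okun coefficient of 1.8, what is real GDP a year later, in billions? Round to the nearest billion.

$11,795 billion

Δu = 6.31 - 5.96 = 0.35 points.
Okun's law (growth form): g_Y = g_Y* - β × Δu = 3.24 - 1.8 × (0.35) = 3.24 - 0.63 = 2.61%.
Real GDP in the next year = 11495 × (1 + 2.61/100) = 11495 × 1.0261 ≈ 11795 billion.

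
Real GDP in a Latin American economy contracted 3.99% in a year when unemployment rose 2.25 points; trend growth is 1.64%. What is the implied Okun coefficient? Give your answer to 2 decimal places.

Growth form: g_Y = g_Y* - β × Δu, so β = (g_Y* - g_Y)/Δu.
β = (1.64 + 3.99)/2.25 = 5.63/2.25 = 2.50.

β ≈ 2.50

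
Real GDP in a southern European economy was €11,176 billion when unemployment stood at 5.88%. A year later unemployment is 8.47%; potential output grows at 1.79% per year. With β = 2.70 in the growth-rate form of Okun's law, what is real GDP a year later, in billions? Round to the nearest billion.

Δu = 8.47 - 5.88 = 2.59 points.
Okun's law (growth form): g_Y = g_Y* - β × Δu = 1.79 - 2.70 × (2.59) = 1.79 - 6.993 = -5.203%.
Real GDP in the next year = 11176 × (1 - 5.203/100) = 11176 × 0.94797 ≈ 10595 billion.

€10,595 billion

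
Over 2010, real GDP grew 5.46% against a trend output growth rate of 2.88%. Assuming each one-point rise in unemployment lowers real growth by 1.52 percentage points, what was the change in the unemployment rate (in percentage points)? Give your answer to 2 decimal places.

Growth-rate Okun's law: g_Y = g_Y* - β × Δu, so Δu = (g_Y* - g_Y)/β.
Δu = (2.88 - 5.46)/1.52 = -2.58/1.52 = -1.70 percentage points.

-1.70 percentage points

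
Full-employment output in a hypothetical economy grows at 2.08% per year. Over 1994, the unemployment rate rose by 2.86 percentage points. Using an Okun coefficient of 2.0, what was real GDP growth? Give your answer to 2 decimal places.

-3.64%

Growth-rate Okun's law: g_Y = g_Y* - β × Δu.
g_Y = 2.08 - 2.0 × (2.86) = 2.08 - 5.72 = -3.64%, i.e. -3.64% to 2 d.p.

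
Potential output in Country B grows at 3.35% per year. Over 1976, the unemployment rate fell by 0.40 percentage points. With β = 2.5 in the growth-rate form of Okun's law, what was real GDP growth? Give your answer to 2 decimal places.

4.35%

Growth-rate Okun's law: g_Y = g_Y* - β × Δu.
g_Y = 3.35 - 2.5 × (-0.40) = 3.35 + 1 = 4.35%, i.e. 4.35% to 2 d.p.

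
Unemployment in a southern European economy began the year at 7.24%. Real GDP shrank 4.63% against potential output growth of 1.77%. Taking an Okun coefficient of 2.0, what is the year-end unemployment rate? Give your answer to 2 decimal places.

10.44%

Growth-rate Okun's law: g_Y = g_Y* - β × Δu, so Δu = (g_Y* - g_Y)/β.
Δu = (1.77 + 4.63)/2.0 = 6.4/2.0 = 3.20 percentage points.
Year-end unemployment = 7.24 + 3.2 = 10.44%.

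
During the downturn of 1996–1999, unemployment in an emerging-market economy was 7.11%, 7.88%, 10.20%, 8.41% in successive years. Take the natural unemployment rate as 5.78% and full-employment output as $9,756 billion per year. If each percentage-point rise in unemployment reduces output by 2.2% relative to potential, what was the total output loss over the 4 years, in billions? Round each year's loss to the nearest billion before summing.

$2,249 billion

Year 1996: gap = -2.2 × (7.11 - 5.78) = -2.926%, loss ≈ 9756 × 2.926/100 ≈ 285.
Year 1997: gap = -2.2 × (7.88 - 5.78) = -4.62%, loss ≈ 9756 × 4.62/100 ≈ 451.
Year 1998: gap = -2.2 × (10.2 - 5.78) = -9.724%, loss ≈ 9756 × 9.724/100 ≈ 949.
Year 1999: gap = -2.2 × (8.41 - 5.78) = -5.786%, loss ≈ 9756 × 5.786/100 ≈ 564.
Total lost output = 285 + 451 + 949 + 564 = 2249 billion.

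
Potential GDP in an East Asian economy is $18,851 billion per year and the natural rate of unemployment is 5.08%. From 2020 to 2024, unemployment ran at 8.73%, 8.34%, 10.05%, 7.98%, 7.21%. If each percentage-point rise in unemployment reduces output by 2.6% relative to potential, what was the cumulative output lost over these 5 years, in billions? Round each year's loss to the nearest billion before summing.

Year 2020: gap = -2.6 × (8.73 - 5.08) = -9.49%, loss ≈ 18851 × 9.49/100 ≈ 1789.
Year 2021: gap = -2.6 × (8.34 - 5.08) = -8.476%, loss ≈ 18851 × 8.476/100 ≈ 1598.
Year 2022: gap = -2.6 × (10.05 - 5.08) = -12.922%, loss ≈ 18851 × 12.922/100 ≈ 2436.
Year 2023: gap = -2.6 × (7.98 - 5.08) = -7.54%, loss ≈ 18851 × 7.54/100 ≈ 1421.
Year 2024: gap = -2.6 × (7.21 - 5.08) = -5.538%, loss ≈ 18851 × 5.538/100 ≈ 1044.
Total lost output = 1789 + 1598 + 2436 + 1421 + 1044 = 8288 billion.

$8,288 billion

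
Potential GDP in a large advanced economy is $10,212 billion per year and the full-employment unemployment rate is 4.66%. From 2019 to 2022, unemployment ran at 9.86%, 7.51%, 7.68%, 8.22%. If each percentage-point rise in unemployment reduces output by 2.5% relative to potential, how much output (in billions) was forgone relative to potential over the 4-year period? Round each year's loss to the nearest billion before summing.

$3,736 billion

Year 2019: gap = -2.5 × (9.86 - 4.66) = -13%, loss ≈ 10212 × 13/100 ≈ 1328.
Year 2020: gap = -2.5 × (7.51 - 4.66) = -7.125%, loss ≈ 10212 × 7.125/100 ≈ 728.
Year 2021: gap = -2.5 × (7.68 - 4.66) = -7.55%, loss ≈ 10212 × 7.55/100 ≈ 771.
Year 2022: gap = -2.5 × (8.22 - 4.66) = -8.9%, loss ≈ 10212 × 8.9/100 ≈ 909.
Total lost output = 1328 + 728 + 771 + 909 = 3736 billion.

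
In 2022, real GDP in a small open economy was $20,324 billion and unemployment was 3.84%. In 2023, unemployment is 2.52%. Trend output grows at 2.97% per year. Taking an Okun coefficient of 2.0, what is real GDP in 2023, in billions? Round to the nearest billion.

Δu = 2.52 - 3.84 = -1.32 points.
Okun's law (growth form): g_Y = g_Y* - β × Δu = 2.97 - 2.0 × (-1.32) = 2.97 + 2.64 = 5.61%.
Real GDP in the next year = 20324 × (1 + 5.61/100) = 20324 × 1.0561 ≈ 21464 billion.

$21,464 billion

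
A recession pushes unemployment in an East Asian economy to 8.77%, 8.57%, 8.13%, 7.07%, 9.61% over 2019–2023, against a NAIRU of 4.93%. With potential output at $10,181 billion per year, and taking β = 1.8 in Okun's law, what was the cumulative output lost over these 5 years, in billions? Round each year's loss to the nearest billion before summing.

Year 2019: gap = -1.8 × (8.77 - 4.93) = -6.912%, loss ≈ 10181 × 6.912/100 ≈ 704.
Year 2020: gap = -1.8 × (8.57 - 4.93) = -6.552%, loss ≈ 10181 × 6.552/100 ≈ 667.
Year 2021: gap = -1.8 × (8.13 - 4.93) = -5.76%, loss ≈ 10181 × 5.76/100 ≈ 586.
Year 2022: gap = -1.8 × (7.07 - 4.93) = -3.852%, loss ≈ 10181 × 3.852/100 ≈ 392.
Year 2023: gap = -1.8 × (9.61 - 4.93) = -8.424%, loss ≈ 10181 × 8.424/100 ≈ 858.
Total lost output = 704 + 667 + 586 + 392 + 858 = 3207 billion.

$3,207 billion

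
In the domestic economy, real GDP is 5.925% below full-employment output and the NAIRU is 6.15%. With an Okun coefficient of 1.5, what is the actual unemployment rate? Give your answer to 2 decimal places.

From Okun's law, u - u* = -(output gap)/β = -(-5.925)/1.5 = 3.95 points.
So u = 6.15 + 3.95 = 10.10%.

10.10%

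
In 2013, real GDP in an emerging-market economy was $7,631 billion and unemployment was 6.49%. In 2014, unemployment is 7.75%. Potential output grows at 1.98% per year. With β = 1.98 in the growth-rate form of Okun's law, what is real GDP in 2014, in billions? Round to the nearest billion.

$7,592 billion

Δu = 7.75 - 6.49 = 1.26 points.
Okun's law (growth form): g_Y = g_Y* - β × Δu = 1.98 - 1.98 × (1.26) = 1.98 - 2.4948 = -0.5148%.
Real GDP in the next year = 7631 × (1 - 0.5148/100) = 7631 × 0.994852 ≈ 7592 billion.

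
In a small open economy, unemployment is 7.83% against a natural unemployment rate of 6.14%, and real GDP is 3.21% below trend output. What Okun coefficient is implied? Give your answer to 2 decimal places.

β ≈ 1.90

Okun's law: output gap = -β × (u - u*).
-3.21 = -β × (7.83 - 6.14) = -β × 1.69, so β = 3.21/1.69 = 1.90.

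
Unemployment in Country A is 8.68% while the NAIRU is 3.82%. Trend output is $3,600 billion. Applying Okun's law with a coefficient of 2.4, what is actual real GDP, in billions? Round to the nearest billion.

$3,180 billion

Unemployment gap = 8.68 - 3.82 = 4.86 points, so the output gap is -2.4 × 4.86 = -11.664%.
Actual GDP = 3600 × (1 - 11.664/100) = 3600 × 0.88336 ≈ 3180 billion.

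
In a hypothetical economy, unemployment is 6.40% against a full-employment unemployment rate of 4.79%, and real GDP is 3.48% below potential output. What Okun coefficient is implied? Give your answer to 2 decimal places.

Okun's law: output gap = -β × (u - u*).
-3.48 = -β × (6.4 - 4.79) = -β × 1.61, so β = 3.48/1.61 = 2.16.

β ≈ 2.16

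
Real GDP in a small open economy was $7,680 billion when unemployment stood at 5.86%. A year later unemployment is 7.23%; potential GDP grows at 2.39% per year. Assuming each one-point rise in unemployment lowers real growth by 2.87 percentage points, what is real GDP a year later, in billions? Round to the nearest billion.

Δu = 7.23 - 5.86 = 1.37 points.
Okun's law (growth form): g_Y = g_Y* - β × Δu = 2.39 - 2.87 × (1.37) = 2.39 - 3.9319 = -1.5419%.
Real GDP in the next year = 7680 × (1 - 1.5419/100) = 7680 × 0.984581 ≈ 7562 billion.

$7,562 billion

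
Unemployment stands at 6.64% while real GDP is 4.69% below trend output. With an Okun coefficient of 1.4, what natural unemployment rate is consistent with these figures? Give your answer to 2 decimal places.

3.29%

From Okun's law, u - u* = -(output gap)/β = -(-4.69)/1.4 = 3.35 points.
So u* = 6.64 - 3.35 = 3.29%.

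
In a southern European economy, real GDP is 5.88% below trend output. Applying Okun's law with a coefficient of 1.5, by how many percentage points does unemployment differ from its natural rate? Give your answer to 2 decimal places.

Okun's law: output gap = -β × (u - u*), so u - u* = -(output gap)/β.
u - u* = -(-5.88)/1.5 = 3.92 percentage points.

3.92 percentage points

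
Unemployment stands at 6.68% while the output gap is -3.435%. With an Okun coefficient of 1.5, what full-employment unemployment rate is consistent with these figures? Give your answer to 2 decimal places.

4.39%

From Okun's law, u - u* = -(output gap)/β = -(-3.435)/1.5 = 2.29 points.
So u* = 6.68 - 2.29 = 4.39%.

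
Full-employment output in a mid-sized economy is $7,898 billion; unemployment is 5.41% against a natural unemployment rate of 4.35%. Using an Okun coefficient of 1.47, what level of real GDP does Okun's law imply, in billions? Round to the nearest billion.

Unemployment gap = 5.41 - 4.35 = 1.06 points, so the output gap is -1.47 × 1.06 = -1.5582%.
Actual GDP = 7898 × (1 - 1.5582/100) = 7898 × 0.984418 ≈ 7775 billion.

$7,775 billion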